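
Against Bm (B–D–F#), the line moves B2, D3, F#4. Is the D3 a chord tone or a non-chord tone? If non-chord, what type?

B minor triad contains B, D, F#; D is the third, so it is a chord tone.

Chord tone (the third of B minor triad).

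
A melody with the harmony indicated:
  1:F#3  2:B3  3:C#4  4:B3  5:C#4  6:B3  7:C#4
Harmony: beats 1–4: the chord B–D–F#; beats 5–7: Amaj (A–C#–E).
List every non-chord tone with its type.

C#4 (beat 3) — neighbor tone; B3 (beat 6) — neighbor tone.

The harmony at that moment is B minor triad (B, D, F#); C#4 is not a chord tone.
It is approached by step up from B3 and left by step down to B3.
Step away and step back to the same note — a neighbor tone (upper neighbor).
The harmony at that moment is A major triad (A, C#, E); B3 is not a chord tone.
It is approached by step down from C#4 and left by step up to C#4.
Step away and step back to the same note — a neighbor tone (lower neighbor).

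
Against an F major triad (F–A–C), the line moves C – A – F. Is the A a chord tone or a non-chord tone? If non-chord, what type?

Chord tone (the third of F major triad).

F major triad contains F, A, C; A is the third, so it is a chord tone.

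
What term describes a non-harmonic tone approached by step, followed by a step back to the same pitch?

Approach: by step. Departure: by step in the opposite direction, back to the starting pitch.
Stepwise on both sides but reversing to return to the same chord tone — a neighbor tone. (Had it continued onward in the same direction it would be a passing tone instead.)

Neighbor tone.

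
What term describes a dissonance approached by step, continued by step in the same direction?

Approach: by step. Departure: by step, continuing in the same direction.
Stepwise on both sides with no change of direction means the note fills in the space between two different chord tones — a passing tone. (Had it turned back to its starting note it would be a neighbor tone instead.)

Passing tone.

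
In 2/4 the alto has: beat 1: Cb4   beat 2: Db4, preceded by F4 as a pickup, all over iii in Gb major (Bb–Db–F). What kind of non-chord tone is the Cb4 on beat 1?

Appoggiatura.

The harmony at that moment is Bb minor triad (Bb, Db, F); Cb4 is not a chord tone.
It is approached by leap down from F4 and left by step up to Db4.
Leap in, step out, metrically accented — an appoggiatura.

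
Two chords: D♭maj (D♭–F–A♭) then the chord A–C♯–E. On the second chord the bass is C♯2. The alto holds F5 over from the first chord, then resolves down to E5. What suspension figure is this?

At the second chord the bass is C♯2. The suspended F5 lies a fourth above the bass; after resolving down by step to E5, the interval above the bass becomes a third.
Suspension figures are named by those two intervals: 4–3.

4–3 suspension.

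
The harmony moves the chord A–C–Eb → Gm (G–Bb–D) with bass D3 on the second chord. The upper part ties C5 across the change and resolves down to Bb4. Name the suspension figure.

At the second chord the bass is D3. The suspended C5 lies a seventh above the bass; after resolving down by step to Bb4, the interval above the bass becomes a sixth.
Suspension figures are named by those two intervals: 7–6.

7–6 suspension.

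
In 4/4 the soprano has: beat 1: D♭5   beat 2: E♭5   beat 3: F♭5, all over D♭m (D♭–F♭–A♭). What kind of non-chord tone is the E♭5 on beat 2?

The harmony at that moment is D♭ minor triad (D♭, F♭, A♭); E♭5 is not a chord tone.
It is approached by step up from D♭5 and left by step up to F♭5.
Step in, step out in the same direction — a passing tone.

Passing tone.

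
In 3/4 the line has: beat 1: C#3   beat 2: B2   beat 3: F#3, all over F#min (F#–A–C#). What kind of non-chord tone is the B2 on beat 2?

Escape tone.

The harmony at that moment is F# minor triad (F#, A, C#); B2 is not a chord tone.
It is approached by step down from C#3 and left by leap up to F#3.
Step in, leap out, on a weak beat — an escape tone.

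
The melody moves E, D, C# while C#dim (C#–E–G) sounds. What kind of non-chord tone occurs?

D is a passing tone.

The harmony at that moment is C# diminished triad (C#, E, G); D is not a chord tone.
It is approached by step down from E and left by step down to C#.
Step in, step out in the same direction — a passing tone.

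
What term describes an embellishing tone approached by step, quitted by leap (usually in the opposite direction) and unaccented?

Escape tone.

Approach: by step. Departure: by leap. Metric position: weak.
Step in, leap out, from a weak position — an escape tone (échappée). (It is the mirror image of the appoggiatura, which leaps in and steps out on a strong beat.)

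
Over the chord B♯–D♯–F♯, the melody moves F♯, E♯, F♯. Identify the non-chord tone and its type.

The harmony at that moment is B♯ diminished triad (B♯, D♯, F♯); E♯ is not a chord tone.
It is approached by step down from F♯ and left by step up to F♯.
Step away and step back to the same note — a neighbor tone (lower neighbor).

E♯ is a neighbor tone.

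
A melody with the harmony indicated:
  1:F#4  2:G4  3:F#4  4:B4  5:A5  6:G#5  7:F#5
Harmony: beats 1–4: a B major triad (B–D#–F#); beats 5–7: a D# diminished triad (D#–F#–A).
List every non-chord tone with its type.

G4 (beat 2) — neighbor tone; G#5 (beat 6) — passing tone.

The harmony at that moment is B major triad (B, D#, F#); G4 is not a chord tone.
It is approached by step up from F#4 and left by step down to F#4.
Step away and step back to the same note — a neighbor tone (upper neighbor).
The harmony at that moment is D# diminished triad (D#, F#, A); G#5 is not a chord tone.
It is approached by step down from A5 and left by step down to F#5.
Step in, step out in the same direction — a passing tone.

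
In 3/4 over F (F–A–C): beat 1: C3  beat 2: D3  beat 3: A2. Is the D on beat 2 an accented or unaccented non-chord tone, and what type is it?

The harmony at that moment is F major triad (F, A, C); D3 is not a chord tone.
It is approached by step up from C3 and left by leap down to A2.
Step in, leap out — an escape tone.
It falls on a weak beat, so it is unaccented.

Unaccented escape tone.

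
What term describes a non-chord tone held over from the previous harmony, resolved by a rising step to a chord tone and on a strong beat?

Approach: by preparation — the pitch is first a chord tone, then held (tied or repeated) while the harmony changes under it. Departure: up by step. Metric position: strong.
A prepared dissonance that resolves upward by step — a retardation. (The same figure resolving downward would be a suspension.)

Retardation.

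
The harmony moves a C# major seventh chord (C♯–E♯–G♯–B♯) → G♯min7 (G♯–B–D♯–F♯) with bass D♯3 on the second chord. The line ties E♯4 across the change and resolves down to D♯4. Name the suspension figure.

At the second chord the bass is D♯3. The suspended E♯4 lies a ninth above the bass; after resolving down by step to D♯4, the interval above the bass becomes an octave.
Suspension figures are named by those two intervals: 9–8.

9–8 suspension.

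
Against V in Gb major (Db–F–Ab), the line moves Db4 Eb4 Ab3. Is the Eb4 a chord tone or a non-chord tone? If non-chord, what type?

The harmony at that moment is Db major triad (Db, F, Ab); Eb4 is not a chord tone.
It is approached by step up from Db4 and left by leap down to Ab3.
Step in, leap out — an escape tone.

Non-chord tone — an escape tone.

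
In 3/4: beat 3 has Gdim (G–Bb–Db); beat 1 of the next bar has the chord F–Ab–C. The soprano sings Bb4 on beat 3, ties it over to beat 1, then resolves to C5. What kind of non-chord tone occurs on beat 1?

Retardation.

The harmony at that moment is F minor triad (F, Ab, C); Bb4 is not a chord tone.
It is held over (the same pitch as the preceding Bb4) and left by step up to C5.
Held over from the previous chord and resolving up by step — a retardation.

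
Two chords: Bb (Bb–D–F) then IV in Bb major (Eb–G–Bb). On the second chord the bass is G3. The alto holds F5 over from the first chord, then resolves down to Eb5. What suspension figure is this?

At the second chord the bass is G3. The suspended F5 lies a seventh above the bass; after resolving down by step to Eb5, the interval above the bass becomes a sixth.
Suspension figures are named by those two intervals: 7–6.

7–6 suspension.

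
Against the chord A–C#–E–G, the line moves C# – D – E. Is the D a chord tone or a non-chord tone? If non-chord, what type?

Non-chord tone — a passing tone.

The harmony at that moment is A dominant seventh chord (A, C#, E, G); D is not a chord tone.
It is approached by step up from C# and left by step up to E.
Step in, step out in the same direction — a passing tone.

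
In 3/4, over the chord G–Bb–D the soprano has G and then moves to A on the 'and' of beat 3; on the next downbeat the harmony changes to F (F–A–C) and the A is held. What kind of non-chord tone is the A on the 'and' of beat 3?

Anticipation.

The harmony at that moment is G minor triad (G, Bb, D); A is not a chord tone.
It is approached by step up from G and then sustained as the same pitch into the next harmony.
Arriving early and becoming a chord tone when the harmony changes — an anticipation.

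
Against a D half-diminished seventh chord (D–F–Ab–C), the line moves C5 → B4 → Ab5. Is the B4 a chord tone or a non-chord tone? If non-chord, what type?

Non-chord tone — an escape tone.

The harmony at that moment is D half-diminished seventh chord (D, F, Ab, C); B4 is not a chord tone.
It is approached by step down from C5 and left by leap up to Ab5.
Step in, leap out — an escape tone.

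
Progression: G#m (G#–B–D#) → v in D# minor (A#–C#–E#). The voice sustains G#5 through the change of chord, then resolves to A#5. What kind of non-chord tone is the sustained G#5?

G#5 is a retardation.

The harmony at that moment is A# minor triad (A#, C#, E#); G#5 is not a chord tone.
It is held over (the same pitch as the preceding G#5) and left by step up to A#5.
Held over from the previous chord and resolving up by step — a retardation.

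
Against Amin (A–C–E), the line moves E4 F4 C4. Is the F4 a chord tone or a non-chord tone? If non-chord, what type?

The harmony at that moment is A minor triad (A, C, E); F4 is not a chord tone.
It is approached by step up from E4 and left by leap down to C4.
Step in, leap out — an escape tone.

Non-chord tone — an escape tone.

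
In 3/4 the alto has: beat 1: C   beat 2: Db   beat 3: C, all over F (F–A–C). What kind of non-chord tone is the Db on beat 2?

Upper neighbor tone.

The harmony at that moment is F major triad (F, A, C); Db is not a chord tone.
It is approached by step up from C and left by step down to C.
Step away and step back to the same note — a neighbor tone (upper neighbor).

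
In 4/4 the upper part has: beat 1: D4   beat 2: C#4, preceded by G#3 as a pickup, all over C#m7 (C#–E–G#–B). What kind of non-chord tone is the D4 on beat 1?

Appoggiatura.

The harmony at that moment is C# minor seventh chord (C#, E, G#, B); D4 is not a chord tone.
It is approached by leap up from G#3 and left by step down to C#4.
Leap in, step out, metrically accented — an appoggiatura.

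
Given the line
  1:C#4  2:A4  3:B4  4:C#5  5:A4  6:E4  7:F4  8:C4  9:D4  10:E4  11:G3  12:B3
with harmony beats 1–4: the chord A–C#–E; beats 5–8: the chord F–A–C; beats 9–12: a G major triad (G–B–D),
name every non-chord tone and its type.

B4 (beat 3) — passing tone; E4 (beat 6) — appoggiatura; E4 (beat 10) — escape tone.

The harmony at that moment is A major triad (A, C#, E); B4 is not a chord tone.
It is approached by step up from A4 and left by step up to C#5.
Step in, step out in the same direction — a passing tone.
The harmony at that moment is F major triad (F, A, C); E4 is not a chord tone.
It is approached by leap down from A4 and left by step up to F4.
Leap in, step out — an appoggiatura.
The harmony at that moment is G major triad (G, B, D); E4 is not a chord tone.
It is approached by step up from D4 and left by leap down to G3.
Step in, leap out — an escape tone.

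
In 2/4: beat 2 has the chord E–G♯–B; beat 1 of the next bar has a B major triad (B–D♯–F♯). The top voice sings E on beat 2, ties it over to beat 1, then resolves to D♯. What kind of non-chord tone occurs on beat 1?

The harmony at that moment is B major triad (B, D♯, F♯); E is not a chord tone.
It is held over (the same pitch as the preceding E) and left by step down to D♯.
Held over from the previous chord and resolving down by step — a suspension.

Suspension.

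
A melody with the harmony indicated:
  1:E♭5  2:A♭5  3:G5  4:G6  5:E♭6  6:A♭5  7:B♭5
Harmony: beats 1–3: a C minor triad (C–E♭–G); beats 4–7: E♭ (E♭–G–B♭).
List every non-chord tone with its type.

A♭5 (beat 2) — appoggiatura; A♭5 (beat 6) — appoggiatura.

The harmony at that moment is C minor triad (C, E♭, G); A♭5 is not a chord tone.
It is approached by leap up from E♭5 and left by step down to G5.
Leap in, step out — an appoggiatura.
The harmony at that moment is E♭ major triad (E♭, G, B♭); A♭5 is not a chord tone.
It is approached by leap down from E♭6 and left by step up to B♭5.
Leap in, step out — an appoggiatura.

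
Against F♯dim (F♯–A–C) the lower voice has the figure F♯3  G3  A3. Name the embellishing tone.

G3 is a passing tone.

The harmony at that moment is F♯ diminished triad (F♯, A, C); G3 is not a chord tone.
It is approached by step up from F♯3 and left by step up to A3.
Step in, step out in the same direction — a passing tone.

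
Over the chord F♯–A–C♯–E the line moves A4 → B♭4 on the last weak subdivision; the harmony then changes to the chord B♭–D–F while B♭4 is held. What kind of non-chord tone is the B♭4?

B♭4 is an anticipation.

The harmony at that moment is F♯ minor seventh chord (F♯, A, C♯, E); B♭4 is not a chord tone.
It is approached by step up from A4 and then sustained as the same pitch into the next harmony.
Arriving early and becoming a chord tone when the harmony changes — an anticipation.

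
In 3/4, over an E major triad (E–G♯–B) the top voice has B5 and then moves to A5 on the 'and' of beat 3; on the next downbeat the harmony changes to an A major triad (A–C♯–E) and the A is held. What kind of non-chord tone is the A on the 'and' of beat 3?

Anticipation.

The harmony at that moment is E major triad (E, G♯, B); A5 is not a chord tone.
It is approached by step down from B5 and then sustained as the same pitch into the next harmony.
Arriving early and becoming a chord tone when the harmony changes — an anticipation.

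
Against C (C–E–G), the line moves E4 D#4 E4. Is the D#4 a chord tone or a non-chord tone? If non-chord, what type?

Non-chord tone — a neighbor tone.

The harmony at that moment is C major triad (C, E, G); D#4 is not a chord tone.
It is approached by step down from E4 and left by step up to E4.
Step away and step back to the same note — a neighbor tone (lower neighbor).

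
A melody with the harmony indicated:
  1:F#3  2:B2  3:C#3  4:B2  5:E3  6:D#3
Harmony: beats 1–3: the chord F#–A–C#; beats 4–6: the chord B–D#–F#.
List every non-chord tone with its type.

The harmony at that moment is F# minor triad (F#, A, C#); B2 is not a chord tone.
It is approached by leap down from F#3 and left by step up to C#3.
Leap in, step out — an appoggiatura.
The harmony at that moment is B major triad (B, D#, F#); E3 is not a chord tone.
It is approached by leap up from B2 and left by step down to D#3.
Leap in, step out — an appoggiatura.

B2 (beat 2) — appoggiatura; E3 (beat 5) — appoggiatura.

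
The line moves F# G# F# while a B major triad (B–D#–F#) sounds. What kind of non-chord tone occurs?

G# is a neighbor tone.

The harmony at that moment is B major triad (B, D#, F#); G# is not a chord tone.
It is approached by step up from F# and left by step down to F#.
Step away and step back to the same note — a neighbor tone (upper neighbor).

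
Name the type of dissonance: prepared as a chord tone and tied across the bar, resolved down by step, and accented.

Suspension.

Approach: by preparation — the pitch is first a chord tone, then held (tied or repeated) while the harmony changes under it. Departure: down by step. Metric position: strong.
A prepared dissonance that resolves downward by step — a suspension. (The same figure resolving upward would be a retardation.)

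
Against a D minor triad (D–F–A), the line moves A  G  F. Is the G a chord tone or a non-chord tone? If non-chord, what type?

Non-chord tone — a passing tone.

The harmony at that moment is D minor triad (D, F, A); G is not a chord tone.
It is approached by step down from A and left by step down to F.
Step in, step out in the same direction — a passing tone.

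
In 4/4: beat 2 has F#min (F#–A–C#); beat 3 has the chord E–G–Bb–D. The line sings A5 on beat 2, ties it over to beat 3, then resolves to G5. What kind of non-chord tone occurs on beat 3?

The harmony at that moment is E half-diminished seventh chord (E, G, Bb, D); A5 is not a chord tone.
It is held over (the same pitch as the preceding A5) and left by step down to G5.
Held over from the previous chord and resolving down by step — a suspension.

Suspension.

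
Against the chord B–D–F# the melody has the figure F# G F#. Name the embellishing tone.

The harmony at that moment is B minor triad (B, D, F#); G is not a chord tone.
It is approached by step up from F# and left by step down to F#.
Step away and step back to the same note — a neighbor tone (upper neighbor).

G is a neighbor tone.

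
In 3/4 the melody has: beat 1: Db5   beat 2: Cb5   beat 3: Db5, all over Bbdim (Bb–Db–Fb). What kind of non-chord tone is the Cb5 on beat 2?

The harmony at that moment is Bb diminished triad (Bb, Db, Fb); Cb5 is not a chord tone.
It is approached by step down from Db5 and left by step up to Db5.
Step away and step back to the same note — a neighbor tone (lower neighbor).

Lower neighbor tone.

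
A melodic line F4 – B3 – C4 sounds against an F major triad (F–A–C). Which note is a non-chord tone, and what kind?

The harmony at that moment is F major triad (F, A, C); B3 is not a chord tone.
It is approached by leap down from F4 and left by step up to C4.
Leap in, step out — an appoggiatura.

B3 is an appoggiatura.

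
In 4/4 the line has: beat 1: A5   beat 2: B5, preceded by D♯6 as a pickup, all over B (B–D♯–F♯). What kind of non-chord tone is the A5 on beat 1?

The harmony at that moment is B major triad (B, D♯, F♯); A5 is not a chord tone.
It is approached by leap down from D♯6 and left by step up to B5.
Leap in, step out, metrically accented — an appoggiatura.

Appoggiatura.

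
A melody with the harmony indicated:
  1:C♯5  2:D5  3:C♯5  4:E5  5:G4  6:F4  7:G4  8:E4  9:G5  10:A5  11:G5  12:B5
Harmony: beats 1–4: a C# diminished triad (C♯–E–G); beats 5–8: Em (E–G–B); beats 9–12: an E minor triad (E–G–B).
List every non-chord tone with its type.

D5 (beat 2) — neighbor tone; F4 (beat 6) — neighbor tone; A5 (beat 10) — neighbor tone.

The harmony at that moment is C♯ diminished triad (C♯, E, G); D5 is not a chord tone.
It is approached by step up from C♯5 and left by step down to C♯5.
Step away and step back to the same note — a neighbor tone (upper neighbor).
The harmony at that moment is E minor triad (E, G, B); F4 is not a chord tone.
It is approached by step down from G4 and left by step up to G4.
Step away and step back to the same note — a neighbor tone (lower neighbor).
The harmony at that moment is E minor triad (E, G, B); A5 is not a chord tone.
It is approached by step up from G5 and left by step down to G5.
Step away and step back to the same note — a neighbor tone (upper neighbor).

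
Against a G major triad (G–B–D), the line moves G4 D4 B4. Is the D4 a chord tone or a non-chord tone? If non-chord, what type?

G major triad contains G, B, D; D is the fifth, so it is a chord tone.

Chord tone (the fifth of G major triad).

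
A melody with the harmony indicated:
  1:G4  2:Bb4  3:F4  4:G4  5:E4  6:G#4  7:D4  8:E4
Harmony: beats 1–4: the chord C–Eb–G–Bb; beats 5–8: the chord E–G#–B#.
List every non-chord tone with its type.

F4 (beat 3) — appoggiatura; D4 (beat 7) — appoggiatura.

The harmony at that moment is C minor seventh chord (C, Eb, G, Bb); F4 is not a chord tone.
It is approached by leap down from Bb4 and left by step up to G4.
Leap in, step out — an appoggiatura.
The harmony at that moment is E augmented triad (E, G#, B#); D4 is not a chord tone.
It is approached by leap down from G#4 and left by step up to E4.
Leap in, step out — an appoggiatura.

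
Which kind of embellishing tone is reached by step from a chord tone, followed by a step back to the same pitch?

Approach: by step. Departure: by step in the opposite direction, back to the starting pitch.
Stepwise on both sides but reversing to return to the same chord tone — a neighbor tone. (Had it continued onward in the same direction it would be a passing tone instead.)

Neighbor tone.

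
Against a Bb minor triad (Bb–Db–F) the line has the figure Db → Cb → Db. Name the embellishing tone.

The harmony at that moment is Bb minor triad (Bb, Db, F); Cb is not a chord tone.
It is approached by step down from Db and left by step up to Db.
Step away and step back to the same note — a neighbor tone (lower neighbor).

Cb is a neighbor tone.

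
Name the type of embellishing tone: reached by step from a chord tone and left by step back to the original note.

Approach: by step. Departure: by step in the opposite direction, back to the starting pitch.
Stepwise on both sides but reversing to return to the same chord tone — a neighbor tone. (Had it continued onward in the same direction it would be a passing tone instead.)

Neighbor tone.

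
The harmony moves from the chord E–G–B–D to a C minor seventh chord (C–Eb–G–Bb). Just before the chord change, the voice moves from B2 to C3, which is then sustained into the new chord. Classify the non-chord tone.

The harmony at that moment is E minor seventh chord (E, G, B, D); C3 is not a chord tone.
It is approached by step up from B2 and then sustained as the same pitch into the next harmony.
Arriving early and becoming a chord tone when the harmony changes — an anticipation.

C3 is an anticipation.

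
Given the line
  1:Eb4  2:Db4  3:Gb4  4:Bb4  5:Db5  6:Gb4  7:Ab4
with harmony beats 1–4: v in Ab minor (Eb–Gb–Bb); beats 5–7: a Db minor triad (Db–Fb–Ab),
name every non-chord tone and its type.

The harmony at that moment is Eb minor triad (Eb, Gb, Bb); Db4 is not a chord tone.
It is approached by step down from Eb4 and left by leap up to Gb4.
Step in, leap out — an escape tone.
The harmony at that moment is Db minor triad (Db, Fb, Ab); Gb4 is not a chord tone.
It is approached by leap down from Db5 and left by step up to Ab4.
Leap in, step out — an appoggiatura.

Db4 (beat 2) — escape tone; Gb4 (beat 6) — appoggiatura.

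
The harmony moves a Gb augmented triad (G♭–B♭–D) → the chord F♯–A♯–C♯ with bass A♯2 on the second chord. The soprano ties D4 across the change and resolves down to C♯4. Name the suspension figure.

At the second chord the bass is A♯2. The suspended D4 lies a fourth above the bass; after resolving down by step to C♯4, the interval above the bass becomes a third.
Suspension figures are named by those two intervals: 4–3.

4–3 suspension.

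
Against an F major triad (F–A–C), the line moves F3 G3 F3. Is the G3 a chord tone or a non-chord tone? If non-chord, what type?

The harmony at that moment is F major triad (F, A, C); G3 is not a chord tone.
It is approached by step up from F3 and left by step down to F3.
Step away and step back to the same note — a neighbor tone (upper neighbor).

Non-chord tone — a neighbor tone.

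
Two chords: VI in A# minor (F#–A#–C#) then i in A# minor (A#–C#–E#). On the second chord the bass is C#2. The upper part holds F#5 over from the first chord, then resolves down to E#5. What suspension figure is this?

4–3 suspension.

At the second chord the bass is C#2. The suspended F#5 lies a fourth above the bass; after resolving down by step to E#5, the interval above the bass becomes a third.
Suspension figures are named by those two intervals: 4–3.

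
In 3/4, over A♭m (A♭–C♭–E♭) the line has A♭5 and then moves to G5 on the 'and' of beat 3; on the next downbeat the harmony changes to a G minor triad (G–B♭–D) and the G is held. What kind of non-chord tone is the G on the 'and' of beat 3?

Anticipation.

The harmony at that moment is A♭ minor triad (A♭, C♭, E♭); G5 is not a chord tone.
It is approached by step down from A♭5 and then sustained as the same pitch into the next harmony.
Arriving early and becoming a chord tone when the harmony changes — an anticipation.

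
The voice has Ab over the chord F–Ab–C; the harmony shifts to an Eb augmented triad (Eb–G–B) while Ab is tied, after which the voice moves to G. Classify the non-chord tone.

The harmony at that moment is Eb augmented triad (Eb, G, B); Ab is not a chord tone.
It is held over (the same pitch as the preceding Ab) and left by step down to G.
Held over from the previous chord and resolving down by step — a suspension.

Ab is a suspension.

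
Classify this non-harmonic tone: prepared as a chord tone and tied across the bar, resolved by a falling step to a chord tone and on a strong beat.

Approach: by preparation — the pitch is first a chord tone, then held (tied or repeated) while the harmony changes under it. Departure: down by step. Metric position: strong.
A prepared dissonance that resolves downward by step — a suspension. (The same figure resolving upward would be a retardation.)

Suspension.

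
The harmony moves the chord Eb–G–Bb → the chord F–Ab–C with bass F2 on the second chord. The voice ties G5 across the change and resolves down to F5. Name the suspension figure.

9–8 suspension.

At the second chord the bass is F2. The suspended G5 lies a ninth above the bass; after resolving down by step to F5, the interval above the bass becomes an octave.
Suspension figures are named by those two intervals: 9–8.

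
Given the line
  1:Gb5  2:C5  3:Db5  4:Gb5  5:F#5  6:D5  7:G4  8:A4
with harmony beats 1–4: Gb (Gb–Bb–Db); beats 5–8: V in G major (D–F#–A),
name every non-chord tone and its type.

C5 (beat 2) — appoggiatura; G4 (beat 7) — appoggiatura.

The harmony at that moment is Gb major triad (Gb, Bb, Db); C5 is not a chord tone.
It is approached by leap down from Gb5 and left by step up to Db5.
Leap in, step out — an appoggiatura.
The harmony at that moment is D major triad (D, F#, A); G4 is not a chord tone.
It is approached by leap down from D5 and left by step up to A4.
Leap in, step out — an appoggiatura.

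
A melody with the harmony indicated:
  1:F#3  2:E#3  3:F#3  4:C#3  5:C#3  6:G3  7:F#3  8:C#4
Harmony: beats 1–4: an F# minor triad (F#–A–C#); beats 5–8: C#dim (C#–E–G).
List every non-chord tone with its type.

The harmony at that moment is F# minor triad (F#, A, C#); E#3 is not a chord tone.
It is approached by step down from F#3 and left by step up to F#3.
Step away and step back to the same note — a neighbor tone (lower neighbor).
The harmony at that moment is C# diminished triad (C#, E, G); F#3 is not a chord tone.
It is approached by step down from G3 and left by leap up to C#4.
Step in, leap out — an escape tone.

E#3 (beat 2) — neighbor tone; F#3 (beat 7) — escape tone.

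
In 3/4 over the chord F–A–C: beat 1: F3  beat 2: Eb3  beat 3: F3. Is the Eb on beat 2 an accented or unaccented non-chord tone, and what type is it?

Unaccented neighbor tone.

The harmony at that moment is F major triad (F, A, C); Eb3 is not a chord tone.
It is approached by step down from F3 and left by step up to F3.
Step away and step back to the same note — a neighbor tone (lower neighbor).
It falls on a weak beat, so it is unaccented.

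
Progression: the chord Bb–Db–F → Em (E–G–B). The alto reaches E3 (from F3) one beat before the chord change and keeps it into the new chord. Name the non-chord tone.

E3 is an anticipation.

The harmony at that moment is Bb minor triad (Bb, Db, F); E3 is not a chord tone.
It is approached by step down from F3 and then sustained as the same pitch into the next harmony.
Arriving early and becoming a chord tone when the harmony changes — an anticipation.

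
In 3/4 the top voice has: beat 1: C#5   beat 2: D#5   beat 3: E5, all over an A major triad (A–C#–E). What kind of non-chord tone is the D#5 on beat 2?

Passing tone.

The harmony at that moment is A major triad (A, C#, E); D#5 is not a chord tone.
It is approached by step up from C#5 and left by step up to E5.
Step in, step out in the same direction — a passing tone.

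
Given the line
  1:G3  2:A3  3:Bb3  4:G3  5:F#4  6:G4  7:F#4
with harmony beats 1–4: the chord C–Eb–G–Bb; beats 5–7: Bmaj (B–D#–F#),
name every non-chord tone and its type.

A3 (beat 2) — passing tone; G4 (beat 6) — neighbor tone.

The harmony at that moment is C minor seventh chord (C, Eb, G, Bb); A3 is not a chord tone.
It is approached by step up from G3 and left by step up to Bb3.
Step in, step out in the same direction — a passing tone.
The harmony at that moment is B major triad (B, D#, F#); G4 is not a chord tone.
It is approached by step up from F#4 and left by step down to F#4.
Step away and step back to the same note — a neighbor tone (upper neighbor).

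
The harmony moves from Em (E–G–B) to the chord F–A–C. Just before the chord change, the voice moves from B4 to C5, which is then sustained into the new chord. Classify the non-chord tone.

The harmony at that moment is E minor triad (E, G, B); C5 is not a chord tone.
It is approached by step up from B4 and then sustained as the same pitch into the next harmony.
Arriving early and becoming a chord tone when the harmony changes — an anticipation.

C5 is an anticipation.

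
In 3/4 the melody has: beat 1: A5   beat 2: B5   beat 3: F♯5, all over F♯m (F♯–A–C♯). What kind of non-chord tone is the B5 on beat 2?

The harmony at that moment is F♯ minor triad (F♯, A, C♯); B5 is not a chord tone.
It is approached by step up from A5 and left by leap down to F♯5.
Step in, leap out, on a weak beat — an escape tone.

Escape tone.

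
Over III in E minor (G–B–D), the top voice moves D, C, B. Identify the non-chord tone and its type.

C is a passing tone.

The harmony at that moment is G major triad (G, B, D); C is not a chord tone.
It is approached by step down from D and left by step down to B.
Step in, step out in the same direction — a passing tone.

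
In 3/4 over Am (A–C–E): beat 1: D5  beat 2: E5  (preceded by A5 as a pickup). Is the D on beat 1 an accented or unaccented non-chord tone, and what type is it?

The harmony at that moment is A minor triad (A, C, E); D5 is not a chord tone.
It is approached by leap down from A5 and left by step up to E5.
Leap in, step out — an appoggiatura.
It falls on the downbeat, so it is accented.

Accented appoggiatura.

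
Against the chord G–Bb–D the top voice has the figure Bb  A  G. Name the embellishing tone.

A is a passing tone.

The harmony at that moment is G minor triad (G, Bb, D); A is not a chord tone.
It is approached by step down from Bb and left by step down to G.
Step in, step out in the same direction — a passing tone.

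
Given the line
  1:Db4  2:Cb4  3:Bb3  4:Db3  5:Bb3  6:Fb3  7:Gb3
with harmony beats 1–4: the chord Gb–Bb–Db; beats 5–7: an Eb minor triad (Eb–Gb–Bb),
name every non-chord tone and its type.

Cb4 (beat 2) — passing tone; Fb3 (beat 6) — appoggiatura.

The harmony at that moment is Gb major triad (Gb, Bb, Db); Cb4 is not a chord tone.
It is approached by step down from Db4 and left by step down to Bb3.
Step in, step out in the same direction — a passing tone.
The harmony at that moment is Eb minor triad (Eb, Gb, Bb); Fb3 is not a chord tone.
It is approached by leap down from Bb3 and left by step up to Gb3.
Leap in, step out — an appoggiatura.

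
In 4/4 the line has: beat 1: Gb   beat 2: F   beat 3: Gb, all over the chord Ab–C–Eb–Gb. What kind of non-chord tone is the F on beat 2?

The harmony at that moment is Ab dominant seventh chord (Ab, C, Eb, Gb); F is not a chord tone.
It is approached by step down from Gb and left by step up to Gb.
Step away and step back to the same note — a neighbor tone (lower neighbor).

Lower neighbor tone.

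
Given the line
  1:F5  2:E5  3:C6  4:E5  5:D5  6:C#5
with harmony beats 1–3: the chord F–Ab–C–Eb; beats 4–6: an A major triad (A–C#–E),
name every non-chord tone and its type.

The harmony at that moment is F minor seventh chord (F, Ab, C, Eb); E5 is not a chord tone.
It is approached by step down from F5 and left by leap up to C6.
Step in, leap out — an escape tone.
The harmony at that moment is A major triad (A, C#, E); D5 is not a chord tone.
It is approached by step down from E5 and left by step down to C#5.
Step in, step out in the same direction — a passing tone.

E5 (beat 2) — escape tone; D5 (beat 5) — passing tone.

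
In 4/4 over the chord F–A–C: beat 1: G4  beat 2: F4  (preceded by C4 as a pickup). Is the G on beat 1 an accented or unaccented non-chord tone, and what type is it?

Accented appoggiatura.

The harmony at that moment is F major triad (F, A, C); G4 is not a chord tone.
It is approached by leap up from C4 and left by step down to F4.
Leap in, step out — an appoggiatura.
It falls on the downbeat, so it is accented.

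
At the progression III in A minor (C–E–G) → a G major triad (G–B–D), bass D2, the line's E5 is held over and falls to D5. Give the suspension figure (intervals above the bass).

At the second chord the bass is D2. The suspended E5 lies a ninth above the bass; after resolving down by step to D5, the interval above the bass becomes an octave.
Suspension figures are named by those two intervals: 9–8.

9–8 suspension.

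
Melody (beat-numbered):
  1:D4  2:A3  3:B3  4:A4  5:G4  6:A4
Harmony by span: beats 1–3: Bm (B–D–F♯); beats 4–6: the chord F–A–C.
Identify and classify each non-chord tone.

The harmony at that moment is B minor triad (B, D, F♯); A3 is not a chord tone.
It is approached by leap down from D4 and left by step up to B3.
Leap in, step out — an appoggiatura.
The harmony at that moment is F major triad (F, A, C); G4 is not a chord tone.
It is approached by step down from A4 and left by step up to A4.
Step away and step back to the same note — a neighbor tone (lower neighbor).

A3 (beat 2) — appoggiatura; G4 (beat 5) — neighbor tone.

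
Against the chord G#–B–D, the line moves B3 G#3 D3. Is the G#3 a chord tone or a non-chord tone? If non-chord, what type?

G# diminished triad contains G#, B, D; G# is the root, so it is a chord tone.

Chord tone (the root of G# diminished triad).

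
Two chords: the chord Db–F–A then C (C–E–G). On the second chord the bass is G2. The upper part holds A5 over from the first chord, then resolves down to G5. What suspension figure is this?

At the second chord the bass is G2. The suspended A5 lies a ninth above the bass; after resolving down by step to G5, the interval above the bass becomes an octave.
Suspension figures are named by those two intervals: 9–8.

9–8 suspension.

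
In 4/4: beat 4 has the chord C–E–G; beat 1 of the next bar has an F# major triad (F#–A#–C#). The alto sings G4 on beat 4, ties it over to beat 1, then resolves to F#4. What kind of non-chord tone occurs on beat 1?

The harmony at that moment is F# major triad (F#, A#, C#); G4 is not a chord tone.
It is held over (the same pitch as the preceding G4) and left by step down to F#4.
Held over from the previous chord and resolving down by step — a suspension.

Suspension.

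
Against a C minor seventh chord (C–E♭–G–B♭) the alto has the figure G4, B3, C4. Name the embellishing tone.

B3 is an appoggiatura.

The harmony at that moment is C minor seventh chord (C, E♭, G, B♭); B3 is not a chord tone.
It is approached by leap down from G4 and left by step up to C4.
Leap in, step out — an appoggiatura.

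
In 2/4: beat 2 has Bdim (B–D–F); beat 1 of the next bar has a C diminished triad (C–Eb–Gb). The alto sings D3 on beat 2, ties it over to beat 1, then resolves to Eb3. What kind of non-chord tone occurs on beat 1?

The harmony at that moment is C diminished triad (C, Eb, Gb); D3 is not a chord tone.
It is held over (the same pitch as the preceding D3) and left by step up to Eb3.
Held over from the previous chord and resolving up by step — a retardation.

Retardation.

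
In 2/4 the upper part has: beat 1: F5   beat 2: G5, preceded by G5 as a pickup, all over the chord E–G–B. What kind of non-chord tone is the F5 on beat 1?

Lower neighbor tone.

The harmony at that moment is E minor triad (E, G, B); F5 is not a chord tone.
It is approached by step down from G5 and left by step up to G5.
Step away and step back to the same note — a neighbor tone (lower neighbor).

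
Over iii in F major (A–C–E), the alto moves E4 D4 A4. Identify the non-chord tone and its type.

D4 is an escape tone.

The harmony at that moment is A minor triad (A, C, E); D4 is not a chord tone.
It is approached by step down from E4 and left by leap up to A4.
Step in, leap out — an escape tone.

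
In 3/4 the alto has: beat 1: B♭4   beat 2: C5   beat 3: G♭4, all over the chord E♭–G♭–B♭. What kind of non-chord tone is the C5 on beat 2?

The harmony at that moment is E♭ minor triad (E♭, G♭, B♭); C5 is not a chord tone.
It is approached by step up from B♭4 and left by leap down to G♭4.
Step in, leap out, on a weak beat — an escape tone.

Escape tone.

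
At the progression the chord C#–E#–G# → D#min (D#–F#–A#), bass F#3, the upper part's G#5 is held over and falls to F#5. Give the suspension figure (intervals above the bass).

9–8 suspension.

At the second chord the bass is F#3. The suspended G#5 lies a ninth above the bass; after resolving down by step to F#5, the interval above the bass becomes an octave.
Suspension figures are named by those two intervals: 9–8.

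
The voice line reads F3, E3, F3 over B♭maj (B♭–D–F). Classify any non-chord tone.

The harmony at that moment is B♭ major triad (B♭, D, F); E3 is not a chord tone.
It is approached by step down from F3 and left by step up to F3.
Step away and step back to the same note — a neighbor tone (lower neighbor).

E3 is a neighbor tone.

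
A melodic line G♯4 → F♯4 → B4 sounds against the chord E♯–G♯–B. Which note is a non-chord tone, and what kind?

F♯4 is an escape tone.

The harmony at that moment is E♯ diminished triad (E♯, G♯, B); F♯4 is not a chord tone.
It is approached by step down from G♯4 and left by leap up to B4.
Step in, leap out — an escape tone.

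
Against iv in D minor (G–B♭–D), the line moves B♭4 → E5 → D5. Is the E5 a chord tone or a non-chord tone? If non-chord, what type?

Non-chord tone — an appoggiatura.

The harmony at that moment is G minor triad (G, B♭, D); E5 is not a chord tone.
It is approached by leap up from B♭4 and left by step down to D5.
Leap in, step out — an appoggiatura.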